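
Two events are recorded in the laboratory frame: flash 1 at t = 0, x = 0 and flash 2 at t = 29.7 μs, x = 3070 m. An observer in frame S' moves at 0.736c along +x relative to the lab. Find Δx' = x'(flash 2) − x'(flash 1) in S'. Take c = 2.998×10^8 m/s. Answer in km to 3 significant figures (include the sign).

Δx' ≈ -5.15 km

γ = 1/√(1 − 0.736²) = 1.4771
Δx' = γ(Δx − vΔt) = 1.4771 × (3070 m − 0.736×(2.998×10^8 m/s)×29.7×10^-6 s)
= 1.4771 × (-3483.4 m) = -5.15 km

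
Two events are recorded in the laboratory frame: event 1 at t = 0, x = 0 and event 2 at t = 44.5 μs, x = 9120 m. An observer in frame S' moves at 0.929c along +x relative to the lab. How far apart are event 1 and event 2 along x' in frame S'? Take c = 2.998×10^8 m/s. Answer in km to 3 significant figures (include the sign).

γ = 1/√(1 − 0.929²) = 2.7021
Δx' = γ(Δx − vΔt) = 2.7021 × (9120 m − 0.929×(2.998×10^8 m/s)×44.5×10^-6 s)
= 2.7021 × (-3273.9 m) = -8.85 km

Δx' ≈ -8.85 km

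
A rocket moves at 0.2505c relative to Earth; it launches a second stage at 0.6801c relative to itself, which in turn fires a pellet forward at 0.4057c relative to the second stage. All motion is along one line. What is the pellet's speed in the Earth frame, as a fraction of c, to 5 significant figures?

Compose boost 2: (0.6801 + 0.2505)/(1 + 0.6801×0.2505) = 0.93060/1.170365 = 0.7951365
Compose boost 3: (0.4057 + 0.7951365)/(1 + 0.4057×0.7951365) = 1.200837/1.322587 = 0.90795

u ≈ 0.90795c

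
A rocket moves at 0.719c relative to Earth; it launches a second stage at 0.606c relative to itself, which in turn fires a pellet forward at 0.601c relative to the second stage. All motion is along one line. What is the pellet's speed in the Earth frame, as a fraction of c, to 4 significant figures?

u ≈ 0.9802c

Compose boost 2: (0.606 + 0.719)/(1 + 0.606×0.719) = 1.325/1.43571 = 0.922886
Compose boost 3: (0.601 + 0.922886)/(1 + 0.601×0.922886) = 1.52389/1.55465 = 0.9802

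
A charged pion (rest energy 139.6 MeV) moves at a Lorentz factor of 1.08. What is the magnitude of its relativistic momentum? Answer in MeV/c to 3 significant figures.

β = √(1 − 1/γ²) = √(1 − 1/1.08²) = 0.37771
p = γβm₀c = 1.08 × 0.37771 × 139.6 MeV/c = 56.9 MeV/c

p ≈ 56.9 MeV/c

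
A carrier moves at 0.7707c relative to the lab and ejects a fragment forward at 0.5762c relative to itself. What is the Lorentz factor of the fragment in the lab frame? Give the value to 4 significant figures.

u_lab = (0.5762 + 0.7707)/(1 + 0.5762×0.7707) = 1.3469/1.444077 = 0.9327063
γ = 1/√(1 − 0.9327063²) = 2.773

γ ≈ 2.773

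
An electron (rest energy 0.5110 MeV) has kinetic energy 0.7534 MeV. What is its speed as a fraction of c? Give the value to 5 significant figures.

β ≈ 0.91470

γ = 1 + K/(m₀c²) = 1 + 0.7534/0.5110 = 2.474364
β = √(1 − 1/γ²) = 0.91470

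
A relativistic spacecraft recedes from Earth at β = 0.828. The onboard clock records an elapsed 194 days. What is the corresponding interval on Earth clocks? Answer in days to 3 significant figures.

Δt ≈ 346 days

γ = 1/√(1 − 0.828²) = 1.7834
Time dilation: Δt = γτ₀ = 1.7834 × 194 days = 346 days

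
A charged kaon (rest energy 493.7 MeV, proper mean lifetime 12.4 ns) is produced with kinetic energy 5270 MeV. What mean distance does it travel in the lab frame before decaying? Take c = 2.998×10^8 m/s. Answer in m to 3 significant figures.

γ = 1 + K/(m₀c²) = 1 + 5270/493.7 = 11.674
β = √(1 − 1/γ²) = 0.99632
Dilated lifetime: γτ₀ = 11.674 × 12.4 ns = 144.76 ns
d = βc·γτ₀ = 0.99632 × (2.998×10^8 m/s) × 1.4476×10^-7 s = 43.2 m

d ≈ 43.2 m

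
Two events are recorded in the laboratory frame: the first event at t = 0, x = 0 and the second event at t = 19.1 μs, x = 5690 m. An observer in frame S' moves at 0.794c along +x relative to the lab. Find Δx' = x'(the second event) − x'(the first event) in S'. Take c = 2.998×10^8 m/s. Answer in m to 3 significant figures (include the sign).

Δx' ≈ 1880 m

γ = 1/√(1 − 0.794²) = 1.6450
Δx' = γ(Δx − vΔt) = 1.6450 × (5690 m − 0.794×(2.998×10^8 m/s)×19.1×10^-6 s)
= 1.6450 × (1143.4 m) = 1880 m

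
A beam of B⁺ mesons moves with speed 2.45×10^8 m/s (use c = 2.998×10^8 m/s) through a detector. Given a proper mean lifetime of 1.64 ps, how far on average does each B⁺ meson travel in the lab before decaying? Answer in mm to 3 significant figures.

β = v/c = 2.45×10^8 / 2.998×10^8 = 0.81721
γ = 1/√(1 − 0.81721²) = 1.7351
Dilated lifetime: Δt = γτ₀ = 1.7351 × 1.64 ps = 2.8456 ps
d = vΔt = 0.81721c × 2.8456 ps = 2.4500×10^8 m/s × 2.8456×10^-12 s = 0.697 mm

d ≈ 0.697 mm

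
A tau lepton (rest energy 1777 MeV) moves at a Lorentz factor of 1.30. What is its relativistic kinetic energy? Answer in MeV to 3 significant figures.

γ = 1.30 (given)
K = (γ − 1)m₀c² = (1.30 − 1) × 1777 MeV = 0.30000 × 1777 MeV = 533 MeV

K ≈ 533 MeV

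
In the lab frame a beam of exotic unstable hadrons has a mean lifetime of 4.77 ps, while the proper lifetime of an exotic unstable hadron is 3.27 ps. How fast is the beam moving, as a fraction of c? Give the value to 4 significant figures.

β ≈ 0.7280

γ = Δt/τ₀ = 4.77/3.27 = 1.45872
β = √(1 − 1/γ²) = √(1 − 1/1.45872²) = 0.7280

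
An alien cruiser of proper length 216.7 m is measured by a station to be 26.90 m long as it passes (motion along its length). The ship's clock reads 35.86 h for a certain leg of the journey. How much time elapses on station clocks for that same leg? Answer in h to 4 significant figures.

Δt ≈ 288.9 h

Length contraction ⇒ γ = L₀/L = 216.7/26.90 = 8.05576
Time dilation: Δt = γτ₀ = 8.05576 × 35.86 h = 288.9 h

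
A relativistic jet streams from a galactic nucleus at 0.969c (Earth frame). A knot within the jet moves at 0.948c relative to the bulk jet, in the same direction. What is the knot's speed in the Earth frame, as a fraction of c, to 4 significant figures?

Relativistic velocity addition: u = (u' + v)/(1 + u'v/c²)
= (0.948 + 0.969)/(1 + 0.948×0.969) = 1.917/1.91861 = 0.9992

u ≈ 0.9992c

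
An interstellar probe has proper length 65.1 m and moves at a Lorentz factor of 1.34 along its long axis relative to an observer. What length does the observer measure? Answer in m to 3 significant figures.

L ≈ 48.6 m

γ = 1.34 (given)
Length contraction: L = L₀/γ = 65.1/1.34 = 48.6 m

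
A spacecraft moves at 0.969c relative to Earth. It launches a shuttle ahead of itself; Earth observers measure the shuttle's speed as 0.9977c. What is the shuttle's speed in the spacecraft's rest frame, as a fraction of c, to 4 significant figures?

u' ≈ 0.8637c

Inverse velocity addition: u' = (u − v)/(1 − uv/c²)
= (0.9977 − 0.969)/(1 − 0.9977×0.969) = 0.02870/0.0332287 = 0.8637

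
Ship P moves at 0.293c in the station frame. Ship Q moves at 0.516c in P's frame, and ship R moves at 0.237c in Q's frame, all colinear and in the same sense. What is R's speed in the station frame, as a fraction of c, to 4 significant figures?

u ≈ 0.8056c

Compose boost 2: (0.516 + 0.293)/(1 + 0.516×0.293) = 0.8090/1.15119 = 0.702752
Compose boost 3: (0.237 + 0.702752)/(1 + 0.237×0.702752) = 0.939752/1.16655 = 0.8056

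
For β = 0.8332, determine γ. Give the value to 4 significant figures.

γ = 1/√(1 − β²) = 1/√(1 − 0.8332²) = 1/√(0.305778) = 1.808

γ ≈ 1.808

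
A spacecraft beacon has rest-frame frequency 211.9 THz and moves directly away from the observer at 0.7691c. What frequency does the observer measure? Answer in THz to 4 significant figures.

Relativistic Doppler: f_obs = f_src √((1−β)/(1+β))
= 211.9 × √(0.230900/1.76910) = 211.9 × 0.361273 = 76.55 THz

f_obs ≈ 76.55 THz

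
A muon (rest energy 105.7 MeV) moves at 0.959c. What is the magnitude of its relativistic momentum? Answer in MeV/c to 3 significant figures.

γ = 1/√(1 − 0.959²) = 3.5285
p = γβm₀c = 3.5285 × 0.959 × 105.7 MeV/c = 358 MeV/c

p ≈ 358 MeV/c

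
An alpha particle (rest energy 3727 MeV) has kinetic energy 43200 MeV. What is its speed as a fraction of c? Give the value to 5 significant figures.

β ≈ 0.99684

γ = 1 + K/(m₀c²) = 1 + 43200/3727 = 12.59109
β = √(1 − 1/γ²) = 0.99684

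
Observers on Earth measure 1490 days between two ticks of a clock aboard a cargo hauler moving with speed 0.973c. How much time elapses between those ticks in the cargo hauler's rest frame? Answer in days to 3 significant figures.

γ = 1/√(1 − 0.973²) = 4.3327
Proper time: τ₀ = Δt/γ = 1490/4.3327 = 344 days

τ₀ ≈ 344 days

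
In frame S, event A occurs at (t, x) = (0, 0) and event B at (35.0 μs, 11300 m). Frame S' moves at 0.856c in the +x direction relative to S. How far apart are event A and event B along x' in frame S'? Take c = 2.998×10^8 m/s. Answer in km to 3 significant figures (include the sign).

Δx' ≈ 4.48 km

γ = 1/√(1 − 0.856²) = 1.9343
Δx' = γ(Δx − vΔt) = 1.9343 × (11300 m − 0.856×(2.998×10^8 m/s)×35.0×10^-6 s)
= 1.9343 × (2318.0 m) = 4.48 km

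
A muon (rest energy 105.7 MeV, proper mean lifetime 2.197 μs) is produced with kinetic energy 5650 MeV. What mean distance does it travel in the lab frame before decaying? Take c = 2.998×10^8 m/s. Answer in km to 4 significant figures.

d ≈ 35.86 km

γ = 1 + K/(m₀c²) = 1 + 5650/105.7 = 54.4532
β = √(1 − 1/γ²) = 0.999831
Dilated lifetime: γτ₀ = 54.4532 × 2.197 μs = 119.634 μs
d = βc·γτ₀ = 0.999831 × (2.998×10^8 m/s) × 0.000119634 s = 35.86 km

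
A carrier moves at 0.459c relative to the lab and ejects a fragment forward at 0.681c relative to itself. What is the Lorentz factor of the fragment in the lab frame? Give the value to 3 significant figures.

u_lab = (0.681 + 0.459)/(1 + 0.681×0.459) = 1.140/1.31258 = 0.868519
γ = 1/√(1 − 0.868519²) = 2.02

γ ≈ 2.02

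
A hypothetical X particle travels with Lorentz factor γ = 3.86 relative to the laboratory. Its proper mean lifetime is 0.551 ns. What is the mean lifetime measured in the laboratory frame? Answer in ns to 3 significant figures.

γ = 3.86 (given)
Time dilation: Δt = γτ₀ = 3.86 × 0.551 ns = 2.13 ns

Δt ≈ 2.13 ns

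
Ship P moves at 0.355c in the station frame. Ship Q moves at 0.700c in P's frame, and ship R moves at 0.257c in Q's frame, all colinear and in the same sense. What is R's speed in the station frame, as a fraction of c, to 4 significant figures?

Compose boost 2: (0.700 + 0.355)/(1 + 0.700×0.355) = 1.055/1.24850 = 0.845014
Compose boost 3: (0.257 + 0.845014)/(1 + 0.257×0.845014) = 1.10201/1.21717 = 0.9054

u ≈ 0.9054c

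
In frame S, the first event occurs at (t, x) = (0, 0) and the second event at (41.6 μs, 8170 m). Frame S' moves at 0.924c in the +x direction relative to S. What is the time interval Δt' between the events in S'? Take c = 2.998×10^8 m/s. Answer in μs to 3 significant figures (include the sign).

Δt' ≈ 42.9 μs

γ = 1/√(1 − 0.924²) = 2.6151
Δt' = γ(Δt − vΔx/c²) = 2.6151 × (41.6 μs − 0.924×8170 m / (2.998×10^8 m/s))
= 2.6151 × (16.420 μs) = 42.9 μs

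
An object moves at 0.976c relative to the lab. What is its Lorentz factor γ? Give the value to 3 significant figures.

γ ≈ 4.59

γ = 1/√(1 − β²) = 1/√(1 − 0.976²) = 1/√(0.047424) = 4.59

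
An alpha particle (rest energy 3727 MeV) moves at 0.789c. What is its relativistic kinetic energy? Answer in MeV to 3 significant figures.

K ≈ 2340 MeV

γ = 1/√(1 − 0.789²) = 1.6276
K = (γ − 1)m₀c² = (1.6276 − 1) × 3727 MeV = 0.62762 × 3727 MeV = 2340 MeV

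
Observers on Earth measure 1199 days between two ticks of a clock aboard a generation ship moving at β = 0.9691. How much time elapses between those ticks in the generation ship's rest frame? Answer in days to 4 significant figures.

γ = 1/√(1 − 0.9691²) = 4.05403
Proper time: τ₀ = Δt/γ = 1199/4.05403 = 295.8 days

τ₀ ≈ 295.8 days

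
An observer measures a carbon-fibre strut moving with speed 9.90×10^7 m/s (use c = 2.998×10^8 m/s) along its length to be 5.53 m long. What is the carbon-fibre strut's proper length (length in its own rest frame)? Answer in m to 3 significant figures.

L₀ ≈ 5.86 m

β = v/c = 9.90×10^7 / 2.998×10^8 = 0.33022
γ = 1/√(1 − 0.33022²) = 1.0594
L₀ = γL = 1.0594 × 5.53 = 5.86 m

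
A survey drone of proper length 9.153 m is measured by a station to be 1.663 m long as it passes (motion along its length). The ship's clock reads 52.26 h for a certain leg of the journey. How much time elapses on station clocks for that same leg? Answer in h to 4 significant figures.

Δt ≈ 287.6 h

Length contraction ⇒ γ = L₀/L = 9.153/1.663 = 5.50391
Time dilation: Δt = γτ₀ = 5.50391 × 52.26 h = 287.6 h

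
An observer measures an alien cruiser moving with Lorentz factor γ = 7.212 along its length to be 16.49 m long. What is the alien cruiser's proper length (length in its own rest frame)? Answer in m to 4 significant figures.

L₀ ≈ 118.9 m

γ = 7.212 (given)
L₀ = γL = 7.212 × 16.49 = 118.9 m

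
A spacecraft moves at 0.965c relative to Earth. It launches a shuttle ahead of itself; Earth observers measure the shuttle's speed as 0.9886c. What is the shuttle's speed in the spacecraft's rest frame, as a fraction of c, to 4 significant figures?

u' ≈ 0.5130c

Inverse velocity addition: u' = (u − v)/(1 − uv/c²)
= (0.9886 − 0.965)/(1 − 0.9886×0.965) = 0.02360/0.0460010 = 0.5130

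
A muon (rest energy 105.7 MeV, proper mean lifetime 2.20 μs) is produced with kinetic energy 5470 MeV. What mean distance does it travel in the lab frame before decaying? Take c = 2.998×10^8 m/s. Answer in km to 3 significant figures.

γ = 1 + K/(m₀c²) = 1 + 5470/105.7 = 52.750
β = √(1 − 1/γ²) = 0.99982
Dilated lifetime: γτ₀ = 52.750 × 2.20 μs = 116.05 μs
d = βc·γτ₀ = 0.99982 × (2.998×10^8 m/s) × 0.00011605 s = 34.8 km

d ≈ 34.8 km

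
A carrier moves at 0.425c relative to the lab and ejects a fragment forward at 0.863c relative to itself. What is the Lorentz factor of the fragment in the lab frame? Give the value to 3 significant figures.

γ ≈ 2.99

u_lab = (0.863 + 0.425)/(1 + 0.863×0.425) = 1.288/1.36678 = 0.942364
γ = 1/√(1 − 0.942364²) = 2.99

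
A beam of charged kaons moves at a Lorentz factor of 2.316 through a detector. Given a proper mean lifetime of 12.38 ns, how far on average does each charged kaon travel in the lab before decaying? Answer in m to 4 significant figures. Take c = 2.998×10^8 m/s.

β = √(1 − 1/γ²) = √(1 − 1/2.316²) = 0.901979
Dilated lifetime: Δt = γτ₀ = 2.316 × 12.38 ns = 28.6721 ns
d = vΔt = 0.901979c × 28.6721 ns = 2.70413×10^8 m/s × 2.86721×10^-8 s = 7.753 m

d ≈ 7.753 m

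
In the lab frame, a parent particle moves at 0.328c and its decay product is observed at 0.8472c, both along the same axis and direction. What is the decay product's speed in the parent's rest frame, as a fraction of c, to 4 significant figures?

Inverse velocity addition: u' = (u − v)/(1 − uv/c²)
= (0.8472 − 0.328)/(1 − 0.8472×0.328) = 0.5192/0.722118 = 0.7190

u' ≈ 0.7190c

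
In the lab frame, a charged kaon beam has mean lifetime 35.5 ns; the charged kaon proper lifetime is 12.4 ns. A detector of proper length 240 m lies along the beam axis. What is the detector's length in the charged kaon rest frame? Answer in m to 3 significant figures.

L ≈ 83.8 m

Time dilation ⇒ γ = Δt/τ₀ = 35.5/12.4 = 2.8629
Length contraction: L = L₀/γ = 240/2.8629 = 83.8 m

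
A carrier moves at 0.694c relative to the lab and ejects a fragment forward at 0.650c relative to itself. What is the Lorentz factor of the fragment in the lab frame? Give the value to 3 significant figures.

u_lab = (0.650 + 0.694)/(1 + 0.650×0.694) = 1.344/1.45110 = 0.926194
γ = 1/√(1 − 0.926194²) = 2.65

γ ≈ 2.65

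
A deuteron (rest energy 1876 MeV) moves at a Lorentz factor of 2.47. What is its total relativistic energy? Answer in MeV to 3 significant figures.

E ≈ 4630 MeV

γ = 2.47 (given)
E = γm₀c² = 2.47 × 1876 MeV = 4630 MeV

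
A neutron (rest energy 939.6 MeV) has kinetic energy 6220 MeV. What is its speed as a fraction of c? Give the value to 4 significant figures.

γ = 1 + K/(m₀c²) = 1 + 6220/939.6 = 7.61984
β = √(1 − 1/γ²) = 0.9914

β ≈ 0.9914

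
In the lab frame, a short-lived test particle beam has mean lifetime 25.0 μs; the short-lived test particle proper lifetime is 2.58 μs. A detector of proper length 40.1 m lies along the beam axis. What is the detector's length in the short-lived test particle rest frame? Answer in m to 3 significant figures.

L ≈ 4.14 m

Time dilation ⇒ γ = Δt/τ₀ = 25.0/2.58 = 9.6899
Length contraction: L = L₀/γ = 40.1/9.6899 = 4.14 m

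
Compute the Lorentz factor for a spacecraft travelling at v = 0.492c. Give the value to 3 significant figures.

γ = 1/√(1 − β²) = 1/√(1 − 0.492²) = 1/√(0.75794) = 1.15

γ ≈ 1.15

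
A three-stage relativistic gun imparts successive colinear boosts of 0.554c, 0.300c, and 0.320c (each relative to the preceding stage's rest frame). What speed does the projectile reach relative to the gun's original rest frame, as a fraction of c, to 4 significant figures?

u ≈ 0.8525c

Compose boost 2: (0.300 + 0.554)/(1 + 0.300×0.554) = 0.8540/1.16620 = 0.732293
Compose boost 3: (0.320 + 0.732293)/(1 + 0.320×0.732293) = 1.05229/1.23433 = 0.8525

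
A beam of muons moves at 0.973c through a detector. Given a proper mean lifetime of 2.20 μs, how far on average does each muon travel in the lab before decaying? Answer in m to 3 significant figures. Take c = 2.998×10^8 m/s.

d ≈ 2780 m

γ = 1/√(1 − 0.973²) = 4.3327
Dilated lifetime: Δt = γτ₀ = 4.3327 × 2.20 μs = 9.5319 μs
d = vΔt = 0.973c × 9.5319 μs = 2.9171×10^8 m/s × 9.5319×10^-6 s = 2780 m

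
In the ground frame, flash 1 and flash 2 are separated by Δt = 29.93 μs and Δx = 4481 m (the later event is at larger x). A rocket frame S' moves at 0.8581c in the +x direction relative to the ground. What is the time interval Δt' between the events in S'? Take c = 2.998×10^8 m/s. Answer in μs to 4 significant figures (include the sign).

Δt' ≈ 33.31 μs

γ = 1/√(1 − 0.8581²) = 1.94749
Δt' = γ(Δt − vΔx/c²) = 1.94749 × (29.93 μs − 0.8581×4481 m / (2.998×10^8 m/s))
= 1.94749 × (17.1043 μs) = 33.31 μs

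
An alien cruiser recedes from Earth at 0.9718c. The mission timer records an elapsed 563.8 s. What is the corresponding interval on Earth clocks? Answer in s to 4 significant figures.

γ = 1/√(1 − 0.9718²) = 4.24076
Time dilation: Δt = γτ₀ = 4.24076 × 563.8 s = 2391 s

Δt ≈ 2391 s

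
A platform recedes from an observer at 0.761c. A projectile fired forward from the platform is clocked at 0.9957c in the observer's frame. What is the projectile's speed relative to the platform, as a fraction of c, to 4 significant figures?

Inverse velocity addition: u' = (u − v)/(1 − uv/c²)
= (0.9957 − 0.761)/(1 − 0.9957×0.761) = 0.2347/0.242272 = 0.9687

u' ≈ 0.9687c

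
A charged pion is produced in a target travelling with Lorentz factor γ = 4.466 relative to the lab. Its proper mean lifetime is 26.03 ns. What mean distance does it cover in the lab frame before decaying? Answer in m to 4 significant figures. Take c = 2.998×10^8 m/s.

d ≈ 33.97 m

β = √(1 − 1/γ²) = √(1 − 1/4.466²) = 0.974609
Dilated lifetime: Δt = γτ₀ = 4.466 × 26.03 ns = 116.250 ns
d = vΔt = 0.974609c × 116.250 ns = 2.92188×10^8 m/s × 1.16250×10^-7 s = 33.97 m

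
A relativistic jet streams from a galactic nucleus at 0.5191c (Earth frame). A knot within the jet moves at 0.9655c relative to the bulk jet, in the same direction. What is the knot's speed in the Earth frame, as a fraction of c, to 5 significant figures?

Relativistic velocity addition: u = (u' + v)/(1 + u'v/c²)
= (0.9655 + 0.5191)/(1 + 0.9655×0.5191) = 1.4846/1.501191 = 0.98895

u ≈ 0.98895c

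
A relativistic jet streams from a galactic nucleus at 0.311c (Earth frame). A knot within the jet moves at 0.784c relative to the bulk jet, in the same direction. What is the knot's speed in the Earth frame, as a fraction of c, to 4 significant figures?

u ≈ 0.8803c

Relativistic velocity addition: u = (u' + v)/(1 + u'v/c²)
= (0.784 + 0.311)/(1 + 0.784×0.311) = 1.095/1.24382 = 0.8803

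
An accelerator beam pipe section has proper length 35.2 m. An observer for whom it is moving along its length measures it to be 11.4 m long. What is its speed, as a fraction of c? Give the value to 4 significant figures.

β ≈ 0.9461

γ = L₀/L = 35.2/11.4 = 3.08772
β = √(1 − 1/γ²) = 0.9461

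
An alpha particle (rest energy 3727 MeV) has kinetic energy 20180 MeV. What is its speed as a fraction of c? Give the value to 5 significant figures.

β ≈ 0.98777

γ = 1 + K/(m₀c²) = 1 + 20180/3727 = 6.414543
β = √(1 − 1/γ²) = 0.98777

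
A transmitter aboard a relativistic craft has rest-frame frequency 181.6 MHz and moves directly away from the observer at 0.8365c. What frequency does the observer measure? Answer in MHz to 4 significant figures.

f_obs ≈ 54.19 MHz

Relativistic Doppler: f_obs = f_src √((1−β)/(1+β))
= 181.6 × √(0.163500/1.83650) = 181.6 × 0.298376 = 54.19 MHz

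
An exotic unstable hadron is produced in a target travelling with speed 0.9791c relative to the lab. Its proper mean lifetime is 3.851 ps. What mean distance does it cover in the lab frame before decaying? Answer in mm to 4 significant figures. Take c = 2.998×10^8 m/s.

γ = 1/√(1 − 0.9791²) = 4.91692
Dilated lifetime: Δt = γτ₀ = 4.91692 × 3.851 ps = 18.9351 ps
d = vΔt = 0.9791c × 18.9351 ps = 2.93534×10^8 m/s × 1.89351×10^-11 s = 5.558 mm

d ≈ 5.558 mm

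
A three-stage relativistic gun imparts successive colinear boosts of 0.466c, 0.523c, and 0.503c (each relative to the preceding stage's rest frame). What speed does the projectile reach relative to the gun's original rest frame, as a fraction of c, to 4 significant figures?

u ≈ 0.9273c

Compose boost 2: (0.523 + 0.466)/(1 + 0.523×0.466) = 0.9890/1.24372 = 0.795196
Compose boost 3: (0.503 + 0.795196)/(1 + 0.503×0.795196) = 1.29820/1.39998 = 0.9273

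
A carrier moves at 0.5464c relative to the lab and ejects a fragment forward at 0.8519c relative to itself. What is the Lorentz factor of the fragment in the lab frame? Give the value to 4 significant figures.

u_lab = (0.8519 + 0.5464)/(1 + 0.8519×0.5464) = 1.3983/1.465478 = 0.9541596
γ = 1/√(1 − 0.9541596²) = 3.341

γ ≈ 3.341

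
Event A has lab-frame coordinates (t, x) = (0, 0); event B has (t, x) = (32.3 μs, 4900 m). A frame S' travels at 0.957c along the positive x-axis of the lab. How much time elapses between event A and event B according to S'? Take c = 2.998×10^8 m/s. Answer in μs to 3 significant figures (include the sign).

Δt' ≈ 57.4 μs

γ = 1/√(1 − 0.957²) = 3.4472
Δt' = γ(Δt − vΔx/c²) = 3.4472 × (32.3 μs − 0.957×4900 m / (2.998×10^8 m/s))
= 3.4472 × (16.659 μs) = 57.4 μs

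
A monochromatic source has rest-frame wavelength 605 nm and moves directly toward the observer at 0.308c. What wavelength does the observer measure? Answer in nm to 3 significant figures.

Relativistic Doppler: λ_obs = λ_src √((1−β)/(1+β))
= 605 × √(0.69200/1.3080) = 605 × 0.72736 = 440 nm

λ_obs ≈ 440 nm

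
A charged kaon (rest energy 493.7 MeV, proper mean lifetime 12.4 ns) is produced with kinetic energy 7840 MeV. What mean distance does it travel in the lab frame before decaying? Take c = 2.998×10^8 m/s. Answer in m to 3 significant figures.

d ≈ 62.6 m

γ = 1 + K/(m₀c²) = 1 + 7840/493.7 = 16.880
β = √(1 − 1/γ²) = 0.99824
Dilated lifetime: γτ₀ = 16.880 × 12.4 ns = 209.31 ns
d = βc·γτ₀ = 0.99824 × (2.998×10^8 m/s) × 2.0931×10^-7 s = 62.6 m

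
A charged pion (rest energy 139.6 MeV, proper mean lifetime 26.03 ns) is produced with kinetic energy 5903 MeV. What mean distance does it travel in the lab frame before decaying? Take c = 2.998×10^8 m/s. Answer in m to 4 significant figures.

d ≈ 337.7 m

γ = 1 + K/(m₀c²) = 1 + 5903/139.6 = 43.2851
β = √(1 − 1/γ²) = 0.999733
Dilated lifetime: γτ₀ = 43.2851 × 26.03 ns = 1126.71 ns
d = βc·γτ₀ = 0.999733 × (2.998×10^8 m/s) × 1.12671×10^-6 s = 337.7 m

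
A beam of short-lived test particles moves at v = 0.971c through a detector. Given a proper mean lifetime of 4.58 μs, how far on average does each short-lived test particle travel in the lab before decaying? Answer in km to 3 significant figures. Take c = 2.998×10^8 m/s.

d ≈ 5.58 km

γ = 1/√(1 − 0.971²) = 4.1827
Dilated lifetime: Δt = γτ₀ = 4.1827 × 4.58 μs = 19.157 μs
d = vΔt = 0.971c × 19.157 μs = 2.9111×10^8 m/s × 1.9157×10^-5 s = 5.58 km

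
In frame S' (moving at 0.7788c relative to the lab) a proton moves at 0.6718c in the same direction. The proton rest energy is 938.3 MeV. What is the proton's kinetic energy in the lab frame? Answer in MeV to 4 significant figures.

u_lab = (0.6718 + 0.7788)/(1 + 0.6718×0.7788) = 0.9523385
γ = 1/√(1 − 0.9523385²) = 3.27822
K = (γ − 1)m₀c² = (3.27822 − 1) × 938.3 = 2.27822 × 938.3 = 2138 MeV

K ≈ 2138 MeV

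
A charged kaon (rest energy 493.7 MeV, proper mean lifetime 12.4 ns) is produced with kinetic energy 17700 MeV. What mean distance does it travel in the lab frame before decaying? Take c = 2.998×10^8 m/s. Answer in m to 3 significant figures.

d ≈ 137 m

γ = 1 + K/(m₀c²) = 1 + 17700/493.7 = 36.852
β = √(1 − 1/γ²) = 0.99963
Dilated lifetime: γτ₀ = 36.852 × 12.4 ns = 456.96 ns
d = βc·γτ₀ = 0.99963 × (2.998×10^8 m/s) × 4.5696×10^-7 s = 137 m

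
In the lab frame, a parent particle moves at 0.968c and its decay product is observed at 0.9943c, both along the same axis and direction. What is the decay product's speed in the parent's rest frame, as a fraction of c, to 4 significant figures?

u' ≈ 0.7010c

Inverse velocity addition: u' = (u − v)/(1 − uv/c²)
= (0.9943 − 0.968)/(1 − 0.9943×0.968) = 0.02630/0.0375176 = 0.7010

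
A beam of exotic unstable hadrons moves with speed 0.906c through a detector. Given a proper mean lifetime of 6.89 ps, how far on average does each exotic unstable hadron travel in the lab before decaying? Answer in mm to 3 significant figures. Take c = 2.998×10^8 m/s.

γ = 1/√(1 − 0.906²) = 2.3625
Dilated lifetime: Δt = γτ₀ = 2.3625 × 6.89 ps = 16.278 ps
d = vΔt = 0.906c × 16.278 ps = 2.7162×10^8 m/s × 1.6278×10^-11 s = 4.42 mm

d ≈ 4.42 mm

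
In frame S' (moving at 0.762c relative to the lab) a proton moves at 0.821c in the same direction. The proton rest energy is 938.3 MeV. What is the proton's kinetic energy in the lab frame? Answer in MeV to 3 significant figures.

K ≈ 3190 MeV

u_lab = (0.821 + 0.762)/(1 + 0.821×0.762) = 0.973793
γ = 1/√(1 − 0.973793²) = 4.3968
K = (γ − 1)m₀c² = (4.3968 − 1) × 938.3 = 3.3968 × 938.3 = 3190 MeV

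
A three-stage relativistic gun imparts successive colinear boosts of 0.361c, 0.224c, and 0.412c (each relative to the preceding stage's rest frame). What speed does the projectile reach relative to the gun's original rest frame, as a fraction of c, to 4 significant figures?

Compose boost 2: (0.224 + 0.361)/(1 + 0.224×0.361) = 0.5850/1.08086 = 0.541234
Compose boost 3: (0.412 + 0.541234)/(1 + 0.412×0.541234) = 0.953234/1.22299 = 0.7794

u ≈ 0.7794c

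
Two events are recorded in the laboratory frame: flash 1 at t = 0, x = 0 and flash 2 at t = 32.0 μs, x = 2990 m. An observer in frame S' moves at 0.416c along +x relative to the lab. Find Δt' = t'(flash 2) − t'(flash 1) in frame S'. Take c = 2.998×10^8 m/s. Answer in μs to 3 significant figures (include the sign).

Δt' ≈ 30.6 μs

γ = 1/√(1 − 0.416²) = 1.0997
Δt' = γ(Δt − vΔx/c²) = 1.0997 × (32.0 μs − 0.416×2990 m / (2.998×10^8 m/s))
= 1.0997 × (27.851 μs) = 30.6 μs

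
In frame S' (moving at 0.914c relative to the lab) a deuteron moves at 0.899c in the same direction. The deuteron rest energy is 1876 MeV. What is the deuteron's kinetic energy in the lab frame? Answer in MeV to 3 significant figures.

K ≈ 17400 MeV

u_lab = (0.899 + 0.914)/(1 + 0.899×0.914) = 0.995232
γ = 1/√(1 − 0.995232²) = 10.253
K = (γ − 1)m₀c² = (10.253 − 1) × 1876 = 9.2525 × 1876 = 17400 MeV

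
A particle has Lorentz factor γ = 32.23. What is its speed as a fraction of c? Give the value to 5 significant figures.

β = √(1 − 1/γ²) = √(1 − 1/32.23²) = √(0.9990373) = 0.99952

β ≈ 0.99952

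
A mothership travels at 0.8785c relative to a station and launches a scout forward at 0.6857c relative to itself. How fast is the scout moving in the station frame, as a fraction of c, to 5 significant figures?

Compose boost 2: (0.6857 + 0.8785)/(1 + 0.6857×0.8785) = 1.5642/1.602387 = 0.97617

u ≈ 0.97617c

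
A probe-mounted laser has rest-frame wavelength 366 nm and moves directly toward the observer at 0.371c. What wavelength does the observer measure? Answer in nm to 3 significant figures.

Relativistic Doppler: λ_obs = λ_src √((1−β)/(1+β))
= 366 × √(0.62900/1.3710) = 366 × 0.67734 = 248 nm

λ_obs ≈ 248 nm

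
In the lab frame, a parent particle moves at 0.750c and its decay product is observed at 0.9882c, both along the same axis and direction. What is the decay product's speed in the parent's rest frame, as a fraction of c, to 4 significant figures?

u' ≈ 0.9202c

Inverse velocity addition: u' = (u − v)/(1 − uv/c²)
= (0.9882 − 0.750)/(1 − 0.9882×0.750) = 0.2382/0.258850 = 0.9202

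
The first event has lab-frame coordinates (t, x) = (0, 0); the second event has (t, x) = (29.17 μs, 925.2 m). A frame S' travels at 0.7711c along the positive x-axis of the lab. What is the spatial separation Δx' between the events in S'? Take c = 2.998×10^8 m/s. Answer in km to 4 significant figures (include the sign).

Δx' ≈ -9.138 km

γ = 1/√(1 − 0.7711²) = 1.57056
Δx' = γ(Δx − vΔt) = 1.57056 × (925.2 m − 0.7711×(2.998×10^8 m/s)×29.17×10^-6 s)
= 1.57056 × (-5818.20 m) = -9.138 km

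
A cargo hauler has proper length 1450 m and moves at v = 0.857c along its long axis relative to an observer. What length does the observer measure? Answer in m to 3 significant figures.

L ≈ 747 m

γ = 1/√(1 − 0.857²) = 1.9406
Length contraction: L = L₀/γ = 1450/1.9406 = 747 m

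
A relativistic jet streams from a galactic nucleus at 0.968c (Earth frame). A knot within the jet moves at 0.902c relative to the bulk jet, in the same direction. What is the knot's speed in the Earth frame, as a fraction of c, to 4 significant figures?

Relativistic velocity addition: u = (u' + v)/(1 + u'v/c²)
= (0.902 + 0.968)/(1 + 0.902×0.968) = 1.870/1.87314 = 0.9983

u ≈ 0.9983c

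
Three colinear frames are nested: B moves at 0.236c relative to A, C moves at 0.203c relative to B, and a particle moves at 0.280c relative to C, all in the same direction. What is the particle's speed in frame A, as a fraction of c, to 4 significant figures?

Compose boost 2: (0.203 + 0.236)/(1 + 0.203×0.236) = 0.4390/1.04791 = 0.418930
Compose boost 3: (0.280 + 0.418930)/(1 + 0.280×0.418930) = 0.698930/1.11730 = 0.6256

u ≈ 0.6256c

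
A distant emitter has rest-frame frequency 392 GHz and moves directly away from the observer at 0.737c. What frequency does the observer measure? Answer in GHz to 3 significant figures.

f_obs ≈ 153 GHz

Relativistic Doppler: f_obs = f_src √((1−β)/(1+β))
= 392 × √(0.26300/1.7370) = 392 × 0.38911 = 153 GHz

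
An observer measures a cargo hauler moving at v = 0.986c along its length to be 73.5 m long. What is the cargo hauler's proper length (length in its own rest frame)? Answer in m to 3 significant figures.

γ = 1/√(1 − 0.986²) = 5.9972
L₀ = γL = 5.9972 × 73.5 = 441 m

L₀ ≈ 441 m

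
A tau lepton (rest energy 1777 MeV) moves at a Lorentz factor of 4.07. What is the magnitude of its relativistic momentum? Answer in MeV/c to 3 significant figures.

β = √(1 − 1/γ²) = √(1 − 1/4.07²) = 0.96935
p = γβm₀c = 4.07 × 0.96935 × 1777 MeV/c = 7010 MeV/c

p ≈ 7010 MeV/c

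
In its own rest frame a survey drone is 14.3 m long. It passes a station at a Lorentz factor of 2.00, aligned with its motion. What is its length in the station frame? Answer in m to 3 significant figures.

L ≈ 7.15 m

γ = 2.00 (given)
Length contraction: L = L₀/γ = 14.3/2.00 = 7.15 m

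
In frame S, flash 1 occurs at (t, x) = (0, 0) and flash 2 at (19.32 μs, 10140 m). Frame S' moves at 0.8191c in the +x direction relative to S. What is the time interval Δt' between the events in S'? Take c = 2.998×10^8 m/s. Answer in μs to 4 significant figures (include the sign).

Δt' ≈ -14.62 μs

γ = 1/√(1 − 0.8191²) = 1.74322
Δt' = γ(Δt − vΔx/c²) = 1.74322 × (19.32 μs − 0.8191×10140 m / (2.998×10^8 m/s))
= 1.74322 × (-8.38405 μs) = -14.62 μs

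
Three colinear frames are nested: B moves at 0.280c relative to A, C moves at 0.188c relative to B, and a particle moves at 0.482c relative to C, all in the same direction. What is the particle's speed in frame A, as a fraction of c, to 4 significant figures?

Compose boost 2: (0.188 + 0.280)/(1 + 0.188×0.280) = 0.4680/1.05264 = 0.444596
Compose boost 3: (0.482 + 0.444596)/(1 + 0.482×0.444596) = 0.926596/1.21430 = 0.7631

u ≈ 0.7631c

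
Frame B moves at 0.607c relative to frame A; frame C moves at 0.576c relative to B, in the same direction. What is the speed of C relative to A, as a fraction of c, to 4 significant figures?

u ≈ 0.8765c

Compose boost 2: (0.576 + 0.607)/(1 + 0.576×0.607) = 1.183/1.34963 = 0.8765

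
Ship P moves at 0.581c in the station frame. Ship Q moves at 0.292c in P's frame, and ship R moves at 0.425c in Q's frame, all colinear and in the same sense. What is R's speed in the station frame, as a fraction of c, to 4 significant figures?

u ≈ 0.8893c

Compose boost 2: (0.292 + 0.581)/(1 + 0.292×0.581) = 0.8730/1.16965 = 0.746376
Compose boost 3: (0.425 + 0.746376)/(1 + 0.425×0.746376) = 1.17138/1.31721 = 0.8893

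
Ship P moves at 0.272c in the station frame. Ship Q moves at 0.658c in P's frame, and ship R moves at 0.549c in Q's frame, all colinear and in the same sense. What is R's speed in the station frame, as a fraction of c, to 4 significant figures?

u ≈ 0.9335c

Compose boost 2: (0.658 + 0.272)/(1 + 0.658×0.272) = 0.9300/1.17898 = 0.788820
Compose boost 3: (0.549 + 0.788820)/(1 + 0.549×0.788820) = 1.33782/1.43306 = 0.9335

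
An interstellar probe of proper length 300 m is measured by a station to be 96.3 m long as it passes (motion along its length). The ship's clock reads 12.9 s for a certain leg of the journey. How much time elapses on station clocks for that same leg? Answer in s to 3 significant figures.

Δt ≈ 40.2 s

Length contraction ⇒ γ = L₀/L = 300/96.3 = 3.1153
Time dilation: Δt = γτ₀ = 3.1153 × 12.9 s = 40.2 s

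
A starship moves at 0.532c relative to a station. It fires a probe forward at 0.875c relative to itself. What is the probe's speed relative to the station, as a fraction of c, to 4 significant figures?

Relativistic velocity addition: u = (u' + v)/(1 + u'v/c²)
= (0.875 + 0.532)/(1 + 0.875×0.532) = 1.407/1.46550 = 0.9601

u ≈ 0.9601c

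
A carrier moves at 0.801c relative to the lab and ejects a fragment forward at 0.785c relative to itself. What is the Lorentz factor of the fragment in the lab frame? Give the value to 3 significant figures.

γ ≈ 4.39

u_lab = (0.785 + 0.801)/(1 + 0.785×0.801) = 1.586/1.62879 = 0.973732
γ = 1/√(1 − 0.973732²) = 4.39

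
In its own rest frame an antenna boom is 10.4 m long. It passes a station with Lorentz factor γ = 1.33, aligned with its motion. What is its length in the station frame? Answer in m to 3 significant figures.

γ = 1.33 (given)
Length contraction: L = L₀/γ = 10.4/1.33 = 7.82 m

L ≈ 7.82 m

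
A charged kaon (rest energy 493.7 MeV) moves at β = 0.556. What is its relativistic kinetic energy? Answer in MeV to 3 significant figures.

K ≈ 100 MeV

γ = 1/√(1 − 0.556²) = 1.2031
K = (γ − 1)m₀c² = (1.2031 − 1) × 493.7 MeV = 0.20311 × 493.7 MeV = 100 MeV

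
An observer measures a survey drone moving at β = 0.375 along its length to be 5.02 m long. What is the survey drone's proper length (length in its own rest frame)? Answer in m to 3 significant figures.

L₀ ≈ 5.42 m

γ = 1/√(1 − 0.375²) = 1.0787
L₀ = γL = 1.0787 × 5.02 = 5.42 m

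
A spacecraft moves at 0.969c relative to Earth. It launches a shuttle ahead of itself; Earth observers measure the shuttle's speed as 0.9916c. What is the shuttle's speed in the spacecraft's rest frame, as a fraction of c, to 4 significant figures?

u' ≈ 0.5774c

Inverse velocity addition: u' = (u − v)/(1 − uv/c²)
= (0.9916 − 0.969)/(1 − 0.9916×0.969) = 0.02260/0.0391396 = 0.5774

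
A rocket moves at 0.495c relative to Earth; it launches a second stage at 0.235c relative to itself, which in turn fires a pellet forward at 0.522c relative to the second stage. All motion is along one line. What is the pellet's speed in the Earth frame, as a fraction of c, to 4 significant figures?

Compose boost 2: (0.235 + 0.495)/(1 + 0.235×0.495) = 0.7300/1.11633 = 0.653931
Compose boost 3: (0.522 + 0.653931)/(1 + 0.522×0.653931) = 1.17593/1.34135 = 0.8767

u ≈ 0.8767c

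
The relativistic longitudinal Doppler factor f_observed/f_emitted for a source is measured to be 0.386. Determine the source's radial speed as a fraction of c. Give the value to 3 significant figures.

f_obs/f_src = √((1−β)/(1+β)) = 0.386  ⇒  (1−β)/(1+β) = 0.14900
β = |1 − D²|/(1 + D²) = |1 − 0.14900|/(1 + 0.14900) = 0.741

β ≈ 0.741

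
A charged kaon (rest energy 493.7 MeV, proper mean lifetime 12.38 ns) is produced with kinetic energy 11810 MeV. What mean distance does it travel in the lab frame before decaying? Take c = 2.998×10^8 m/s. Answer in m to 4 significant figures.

γ = 1 + K/(m₀c²) = 1 + 11810/493.7 = 24.9214
β = √(1 − 1/γ²) = 0.999195
Dilated lifetime: γτ₀ = 24.9214 × 12.38 ns = 308.527 ns
d = βc·γτ₀ = 0.999195 × (2.998×10^8 m/s) × 3.08527×10^-7 s = 92.42 m

d ≈ 92.42 m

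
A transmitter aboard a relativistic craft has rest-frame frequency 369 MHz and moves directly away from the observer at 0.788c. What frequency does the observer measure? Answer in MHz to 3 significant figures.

Relativistic Doppler: f_obs = f_src √((1−β)/(1+β))
= 369 × √(0.21200/1.7880) = 369 × 0.34434 = 127 MHz

f_obs ≈ 127 MHz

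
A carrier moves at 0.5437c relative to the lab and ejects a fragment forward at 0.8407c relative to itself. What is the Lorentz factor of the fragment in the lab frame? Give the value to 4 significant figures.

u_lab = (0.8407 + 0.5437)/(1 + 0.8407×0.5437) = 1.3844/1.457089 = 0.9501138
γ = 1/√(1 − 0.9501138²) = 3.206

γ ≈ 3.206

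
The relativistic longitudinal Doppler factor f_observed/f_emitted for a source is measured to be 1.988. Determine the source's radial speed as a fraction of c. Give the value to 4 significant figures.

β ≈ 0.5961

f_obs/f_src = √((1+β)/(1−β)) = 1.988  ⇒  (1+β)/(1−β) = 3.95214
β = |1 − D²|/(1 + D²) = |1 − 3.95214|/(1 + 3.95214) = 0.5961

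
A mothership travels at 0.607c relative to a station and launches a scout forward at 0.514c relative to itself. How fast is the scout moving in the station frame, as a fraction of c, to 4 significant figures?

Compose boost 2: (0.514 + 0.607)/(1 + 0.514×0.607) = 1.121/1.31200 = 0.8544

u ≈ 0.8544c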